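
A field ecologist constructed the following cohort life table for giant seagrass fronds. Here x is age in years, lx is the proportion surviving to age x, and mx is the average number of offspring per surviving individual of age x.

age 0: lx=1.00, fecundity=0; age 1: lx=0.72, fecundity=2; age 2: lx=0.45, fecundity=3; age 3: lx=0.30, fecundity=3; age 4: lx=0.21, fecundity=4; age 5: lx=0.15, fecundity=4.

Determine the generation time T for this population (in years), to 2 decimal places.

2.57

lx·mx: 0, 1.44, 1.35, 0.9, 0.84, 0.6 → R0 = 5.13
x·lx·mx: 0, 1.44, 2.7, 2.7, 3.36, 3 → Σ = 13.2
T = 13.2 / 5.13 = 2.573099… → 2.57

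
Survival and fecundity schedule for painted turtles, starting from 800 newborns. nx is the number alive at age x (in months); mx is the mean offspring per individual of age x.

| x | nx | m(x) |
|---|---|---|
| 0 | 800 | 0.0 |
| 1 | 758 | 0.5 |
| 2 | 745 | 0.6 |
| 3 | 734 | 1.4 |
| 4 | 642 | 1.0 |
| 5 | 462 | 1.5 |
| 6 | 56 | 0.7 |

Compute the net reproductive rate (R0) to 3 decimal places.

lx = nx/n0 = nx/800: 1, 0.9475, 0.93125, 0.9175, 0.8025, 0.5775, 0.07
lx·mx by age: 0, 0.47375, 0.55875, 1.2845, 0.8025, 0.86625, 0.049
R0 = Σ lx·mx = 4.03475 → 4.035

4.035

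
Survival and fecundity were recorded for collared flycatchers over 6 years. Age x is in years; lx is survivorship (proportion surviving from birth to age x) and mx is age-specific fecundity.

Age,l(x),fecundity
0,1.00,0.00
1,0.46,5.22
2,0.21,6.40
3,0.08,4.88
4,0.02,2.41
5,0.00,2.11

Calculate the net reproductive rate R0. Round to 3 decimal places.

4.184

lx·mx by age: 0, 2.4012, 1.344, 0.3904, 0.0482, 0
R0 = Σ lx·mx = 4.1838 → 4.184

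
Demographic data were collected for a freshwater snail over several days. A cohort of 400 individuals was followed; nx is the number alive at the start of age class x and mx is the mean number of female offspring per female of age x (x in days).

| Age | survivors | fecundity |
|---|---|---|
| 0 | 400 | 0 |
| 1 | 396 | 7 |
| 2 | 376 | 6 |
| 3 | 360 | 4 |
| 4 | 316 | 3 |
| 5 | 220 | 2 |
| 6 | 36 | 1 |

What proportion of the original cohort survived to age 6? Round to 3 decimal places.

0.090

l_6 = n_6/n_0 = 36/400 = 0.09 → 0.090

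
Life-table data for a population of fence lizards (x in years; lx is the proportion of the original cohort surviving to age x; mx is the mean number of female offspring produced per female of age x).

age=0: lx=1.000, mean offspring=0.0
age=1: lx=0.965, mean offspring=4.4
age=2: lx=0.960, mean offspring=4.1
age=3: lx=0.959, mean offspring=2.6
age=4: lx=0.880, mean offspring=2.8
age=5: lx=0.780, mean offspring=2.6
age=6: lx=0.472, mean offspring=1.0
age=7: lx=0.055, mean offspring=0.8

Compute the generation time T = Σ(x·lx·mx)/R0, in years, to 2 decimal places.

2.72

lx·mx: 0, 4.246, 3.936, 2.4934, 2.464, 2.028, 0.472, 0.044 → R0 = 15.6834
x·lx·mx: 0, 4.246, 7.872, 7.4802, 9.856, 10.14, 2.832, 0.308 → Σ = 42.7342
T = 42.7342 / 15.6834 = 2.724805… → 2.72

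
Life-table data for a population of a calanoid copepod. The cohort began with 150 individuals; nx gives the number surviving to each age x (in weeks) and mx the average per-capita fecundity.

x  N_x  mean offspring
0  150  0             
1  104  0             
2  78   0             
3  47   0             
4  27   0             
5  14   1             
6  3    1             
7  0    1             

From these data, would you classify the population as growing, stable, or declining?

lx = nx/n0 = nx/150: 1, 0.69333…, 0.52, 0.31333…, 0.18, 0.09333…, 0.02, 0
R0 = Σ lx·mx = 0 + 0 + 0 + 0 + 0 + 0.093333… + 0.02 + 0 = 0.113333…
R0 < 1, so the population is declining.

declining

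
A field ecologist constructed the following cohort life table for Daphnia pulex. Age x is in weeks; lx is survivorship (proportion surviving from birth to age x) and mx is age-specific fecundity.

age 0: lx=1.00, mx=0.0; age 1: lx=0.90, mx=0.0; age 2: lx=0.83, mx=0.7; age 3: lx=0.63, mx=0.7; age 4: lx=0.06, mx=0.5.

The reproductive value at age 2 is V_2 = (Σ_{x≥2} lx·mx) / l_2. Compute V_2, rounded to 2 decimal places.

1.27

lx·mx for x ≥ 2: 0.581, 0.441, 0.03 → sum = 1.052
V_2 = 1.052 / l_2 = 1.052 / 0.83 = 1.26747… → 1.27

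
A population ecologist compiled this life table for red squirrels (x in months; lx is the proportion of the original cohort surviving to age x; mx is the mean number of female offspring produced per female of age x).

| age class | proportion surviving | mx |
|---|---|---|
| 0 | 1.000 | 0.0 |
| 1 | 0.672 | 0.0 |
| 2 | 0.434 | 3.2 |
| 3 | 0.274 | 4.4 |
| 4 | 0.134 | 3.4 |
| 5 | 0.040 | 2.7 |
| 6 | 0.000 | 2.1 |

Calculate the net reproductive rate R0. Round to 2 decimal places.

3.16

lx·mx by age: 0, 0, 1.3888, 1.2056, 0.4556, 0.108, 0
R0 = Σ lx·mx = 3.158 → 3.16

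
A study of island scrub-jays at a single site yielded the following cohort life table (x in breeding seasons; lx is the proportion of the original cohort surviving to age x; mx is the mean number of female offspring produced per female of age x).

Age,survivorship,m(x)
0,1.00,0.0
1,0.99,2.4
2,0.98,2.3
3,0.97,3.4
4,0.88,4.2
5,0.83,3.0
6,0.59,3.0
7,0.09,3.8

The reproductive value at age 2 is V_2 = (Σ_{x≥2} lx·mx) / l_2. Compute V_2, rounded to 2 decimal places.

lx·mx for x ≥ 2: 2.254, 3.298, 3.696, 2.49, 1.77, 0.342 → sum = 13.85
V_2 = 13.85 / l_2 = 13.85 / 0.98 = 14.132653… → 14.13

14.13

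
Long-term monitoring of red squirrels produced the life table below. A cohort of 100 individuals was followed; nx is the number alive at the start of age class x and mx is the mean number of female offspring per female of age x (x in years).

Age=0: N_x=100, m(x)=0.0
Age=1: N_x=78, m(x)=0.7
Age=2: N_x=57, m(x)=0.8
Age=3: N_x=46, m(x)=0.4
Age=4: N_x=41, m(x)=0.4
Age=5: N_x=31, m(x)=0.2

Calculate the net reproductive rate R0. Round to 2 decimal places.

lx = nx/n0 = nx/100: 1, 0.78, 0.57, 0.46, 0.41, 0.31
lx·mx by age: 0, 0.546, 0.456, 0.184, 0.164, 0.062
R0 = Σ lx·mx = 1.412 → 1.41

1.41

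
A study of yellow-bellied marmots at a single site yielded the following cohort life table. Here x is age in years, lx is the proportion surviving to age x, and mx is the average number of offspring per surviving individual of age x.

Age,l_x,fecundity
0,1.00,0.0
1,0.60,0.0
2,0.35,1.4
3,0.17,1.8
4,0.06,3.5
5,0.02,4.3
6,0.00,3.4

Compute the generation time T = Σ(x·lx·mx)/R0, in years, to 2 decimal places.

lx·mx: 0, 0, 0.49, 0.306, 0.21, 0.086, 0 → R0 = 1.092
x·lx·mx: 0, 0, 0.98, 0.918, 0.84, 0.43, 0 → Σ = 3.168
T = 3.168 / 1.092 = 2.901099… → 2.90

2.90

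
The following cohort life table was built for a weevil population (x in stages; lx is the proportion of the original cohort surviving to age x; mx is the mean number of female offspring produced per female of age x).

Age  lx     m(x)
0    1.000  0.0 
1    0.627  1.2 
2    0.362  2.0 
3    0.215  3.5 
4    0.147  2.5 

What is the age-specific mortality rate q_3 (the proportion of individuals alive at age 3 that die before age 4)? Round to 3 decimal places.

0.316

q_3 = (l_3 − l_4) / l_3 = (0.215 − 0.147) / 0.215
     = 0.068 / 0.215 = 0.316279… → 0.316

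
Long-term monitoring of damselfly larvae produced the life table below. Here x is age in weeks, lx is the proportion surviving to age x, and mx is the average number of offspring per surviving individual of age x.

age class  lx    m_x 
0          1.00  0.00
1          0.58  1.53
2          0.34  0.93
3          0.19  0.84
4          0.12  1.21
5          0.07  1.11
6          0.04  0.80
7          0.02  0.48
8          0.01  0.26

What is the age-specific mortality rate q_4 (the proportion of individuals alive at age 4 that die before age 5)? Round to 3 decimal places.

0.417

q_4 = (l_4 − l_5) / l_4 = (0.12 − 0.07) / 0.12
     = 0.05 / 0.12 = 0.416667… → 0.417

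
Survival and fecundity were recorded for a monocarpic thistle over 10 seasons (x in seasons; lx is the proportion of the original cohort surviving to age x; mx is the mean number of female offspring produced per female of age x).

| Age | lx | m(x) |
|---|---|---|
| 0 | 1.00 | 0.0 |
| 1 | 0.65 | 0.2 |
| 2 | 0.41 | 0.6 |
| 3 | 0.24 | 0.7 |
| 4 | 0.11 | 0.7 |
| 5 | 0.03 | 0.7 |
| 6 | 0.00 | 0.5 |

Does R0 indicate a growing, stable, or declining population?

declining

R0 = Σ lx·mx = 0 + 0.13 + 0.246 + 0.168 + 0.077 + 0.021 + 0 = 0.642
R0 < 1, so the population is declining.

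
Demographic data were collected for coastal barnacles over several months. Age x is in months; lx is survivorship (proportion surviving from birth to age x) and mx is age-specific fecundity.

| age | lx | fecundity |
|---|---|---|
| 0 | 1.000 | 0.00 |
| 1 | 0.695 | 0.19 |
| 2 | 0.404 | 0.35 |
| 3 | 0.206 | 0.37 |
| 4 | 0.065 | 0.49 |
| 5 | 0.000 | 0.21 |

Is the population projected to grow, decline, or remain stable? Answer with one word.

R0 = Σ lx·mx = 0 + 0.13205 + 0.1414 + 0.07622 + 0.03185 + 0 = 0.38152
R0 < 1, so the population is declining.

declining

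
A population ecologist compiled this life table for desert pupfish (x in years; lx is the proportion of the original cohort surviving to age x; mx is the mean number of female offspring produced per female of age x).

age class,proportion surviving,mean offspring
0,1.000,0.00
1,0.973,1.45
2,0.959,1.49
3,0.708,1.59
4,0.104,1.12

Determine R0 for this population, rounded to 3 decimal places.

4.082

lx·mx by age: 0, 1.41085, 1.42891, 1.12572, 0.11648
R0 = Σ lx·mx = 4.08196 → 4.082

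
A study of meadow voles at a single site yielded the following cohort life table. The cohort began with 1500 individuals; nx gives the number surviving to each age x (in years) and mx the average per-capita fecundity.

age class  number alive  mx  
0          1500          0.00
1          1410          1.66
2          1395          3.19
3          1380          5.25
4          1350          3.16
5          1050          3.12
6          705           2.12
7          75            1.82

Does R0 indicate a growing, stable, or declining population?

lx = nx/n0 = nx/1500: 1, 0.94, 0.93, 0.92, 0.9, 0.7, 0.47, 0.05
R0 = Σ lx·mx = 0 + 1.5604 + 2.9667 + 4.83 + 2.844 + 2.184 + 0.9964 + 0.091 = 15.4725
R0 > 1, so the population is growing.

growing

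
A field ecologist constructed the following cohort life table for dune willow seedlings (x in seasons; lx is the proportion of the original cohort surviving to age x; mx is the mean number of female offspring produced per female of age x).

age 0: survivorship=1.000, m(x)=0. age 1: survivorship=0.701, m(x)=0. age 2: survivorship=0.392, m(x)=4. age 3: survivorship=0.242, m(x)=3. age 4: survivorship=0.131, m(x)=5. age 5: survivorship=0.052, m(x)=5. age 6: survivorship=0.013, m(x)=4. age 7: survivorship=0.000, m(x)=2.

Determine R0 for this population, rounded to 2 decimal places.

3.26

lx·mx by age: 0, 0, 1.568, 0.726, 0.655, 0.26, 0.052, 0
R0 = Σ lx·mx = 3.261 → 3.26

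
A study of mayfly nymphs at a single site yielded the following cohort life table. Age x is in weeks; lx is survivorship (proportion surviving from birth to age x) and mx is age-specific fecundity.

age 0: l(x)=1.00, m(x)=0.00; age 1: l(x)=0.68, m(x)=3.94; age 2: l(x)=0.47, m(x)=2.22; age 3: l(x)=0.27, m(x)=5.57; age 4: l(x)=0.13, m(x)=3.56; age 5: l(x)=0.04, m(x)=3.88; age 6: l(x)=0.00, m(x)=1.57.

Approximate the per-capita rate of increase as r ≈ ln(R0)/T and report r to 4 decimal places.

R0 = Σ lx·mx = 0 + 2.6792 + 1.0434 + 1.5039 + 0.4628 + 0.1552 + 0 = 5.8445
Σ x·lx·mx = 11.9049; T = 11.9049/5.8445 = 2.03694…
r ≈ ln(R0)/T = ln(5.8445)/2.03694… = 0.866741… → 0.8667

0.8667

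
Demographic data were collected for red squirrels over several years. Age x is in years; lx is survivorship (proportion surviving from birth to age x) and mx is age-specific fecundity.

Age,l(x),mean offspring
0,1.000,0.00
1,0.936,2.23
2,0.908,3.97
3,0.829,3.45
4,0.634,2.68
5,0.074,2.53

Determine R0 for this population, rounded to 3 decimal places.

10.438

lx·mx by age: 0, 2.08728, 3.60476, 2.86005, 1.69912, 0.18722
R0 = Σ lx·mx = 10.43843 → 10.438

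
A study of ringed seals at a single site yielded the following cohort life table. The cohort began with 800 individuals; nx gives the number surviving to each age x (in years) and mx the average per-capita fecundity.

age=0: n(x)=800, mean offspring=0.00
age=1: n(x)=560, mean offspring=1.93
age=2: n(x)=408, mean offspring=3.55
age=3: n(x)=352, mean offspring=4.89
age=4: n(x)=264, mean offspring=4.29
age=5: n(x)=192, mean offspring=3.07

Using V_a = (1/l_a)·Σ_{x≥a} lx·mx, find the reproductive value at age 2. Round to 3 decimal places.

11.989

lx = nx/n0 = nx/800: 1, 0.7, 0.51, 0.44, 0.33, 0.24
lx·mx for x ≥ 2: 1.8105, 2.1516, 1.4157, 0.7368 → sum = 6.1146
V_2 = 6.1146 / l_2 = 6.1146 / 0.51 = 11.989412… → 11.989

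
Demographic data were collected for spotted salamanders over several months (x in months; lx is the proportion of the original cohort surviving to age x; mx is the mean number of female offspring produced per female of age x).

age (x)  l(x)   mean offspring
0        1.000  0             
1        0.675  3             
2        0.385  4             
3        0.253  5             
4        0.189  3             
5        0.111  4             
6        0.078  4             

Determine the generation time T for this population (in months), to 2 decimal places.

lx·mx: 0, 2.025, 1.54, 1.265, 0.567, 0.444, 0.312 → R0 = 6.153
x·lx·mx: 0, 2.025, 3.08, 3.795, 2.268, 2.22, 1.872 → Σ = 15.26
T = 15.26 / 6.153 = 2.480091… → 2.48

2.48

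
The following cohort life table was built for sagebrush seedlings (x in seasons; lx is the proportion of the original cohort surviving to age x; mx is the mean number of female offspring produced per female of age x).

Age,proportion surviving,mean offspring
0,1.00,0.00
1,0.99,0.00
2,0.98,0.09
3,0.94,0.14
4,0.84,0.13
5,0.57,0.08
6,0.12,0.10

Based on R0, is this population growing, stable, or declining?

declining

R0 = Σ lx·mx = 0 + 0 + 0.0882 + 0.1316 + 0.1092 + 0.0456 + 0.012 = 0.3866
R0 < 1, so the population is declining.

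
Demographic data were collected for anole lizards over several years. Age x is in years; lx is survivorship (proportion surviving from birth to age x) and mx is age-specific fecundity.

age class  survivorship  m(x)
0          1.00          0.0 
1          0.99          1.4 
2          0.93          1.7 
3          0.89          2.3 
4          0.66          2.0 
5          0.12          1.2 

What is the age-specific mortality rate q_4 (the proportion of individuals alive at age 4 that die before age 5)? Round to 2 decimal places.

q_4 = (l_4 − l_5) / l_4 = (0.66 − 0.12) / 0.66
     = 0.54 / 0.66 = 0.818182… → 0.82

0.82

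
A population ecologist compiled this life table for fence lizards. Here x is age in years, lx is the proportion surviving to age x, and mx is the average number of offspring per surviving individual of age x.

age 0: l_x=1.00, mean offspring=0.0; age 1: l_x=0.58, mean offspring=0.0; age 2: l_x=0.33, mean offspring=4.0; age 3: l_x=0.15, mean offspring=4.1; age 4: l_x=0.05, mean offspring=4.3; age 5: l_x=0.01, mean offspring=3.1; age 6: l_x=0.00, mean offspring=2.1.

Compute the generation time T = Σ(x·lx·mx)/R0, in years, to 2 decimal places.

2.52

lx·mx: 0, 0, 1.32, 0.615, 0.215, 0.031, 0 → R0 = 2.181
x·lx·mx: 0, 0, 2.64, 1.845, 0.86, 0.155, 0 → Σ = 5.5
T = 5.5 / 2.181 = 2.521779… → 2.52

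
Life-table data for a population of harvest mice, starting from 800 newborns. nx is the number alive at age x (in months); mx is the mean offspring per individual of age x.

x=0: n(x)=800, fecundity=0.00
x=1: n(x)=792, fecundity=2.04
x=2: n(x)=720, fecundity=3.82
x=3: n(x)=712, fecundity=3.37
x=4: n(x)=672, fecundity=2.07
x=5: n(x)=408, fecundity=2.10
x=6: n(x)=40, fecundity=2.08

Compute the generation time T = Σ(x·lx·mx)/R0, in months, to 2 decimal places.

2.71

lx = nx/n0 = nx/800: 1, 0.99, 0.9, 0.89, 0.84, 0.51, 0.05
lx·mx: 0, 2.0196, 3.438, 2.9993, 1.7388, 1.071, 0.104 → R0 = 11.3707
x·lx·mx: 0, 2.0196, 6.876, 8.9979, 6.9552, 5.355, 0.624 → Σ = 30.8277
T = 30.8277 / 11.3707 = 2.711152… → 2.71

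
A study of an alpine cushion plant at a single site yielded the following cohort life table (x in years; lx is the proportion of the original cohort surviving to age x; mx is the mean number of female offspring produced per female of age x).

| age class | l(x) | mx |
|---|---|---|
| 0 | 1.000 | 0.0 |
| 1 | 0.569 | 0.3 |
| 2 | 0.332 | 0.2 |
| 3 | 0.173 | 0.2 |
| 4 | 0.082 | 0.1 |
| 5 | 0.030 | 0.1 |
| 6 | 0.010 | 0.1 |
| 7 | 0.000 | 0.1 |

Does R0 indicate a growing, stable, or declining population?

declining

R0 = Σ lx·mx = 0 + 0.1707 + 0.0664 + 0.0346 + 0.0082 + 0.003 + 0.001 + 0 = 0.2839
R0 < 1, so the population is declining.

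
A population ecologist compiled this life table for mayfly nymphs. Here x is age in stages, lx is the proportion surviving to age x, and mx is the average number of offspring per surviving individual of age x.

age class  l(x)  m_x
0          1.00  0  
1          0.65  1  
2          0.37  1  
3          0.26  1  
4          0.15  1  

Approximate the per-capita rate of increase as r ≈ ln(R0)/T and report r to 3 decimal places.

R0 = Σ lx·mx = 0 + 0.65 + 0.37 + 0.26 + 0.15 = 1.43
Σ x·lx·mx = 2.77; T = 2.77/1.43 = 1.93706…
r ≈ ln(R0)/T = ln(1.43)/1.93706… = 0.18465… → 0.185

0.185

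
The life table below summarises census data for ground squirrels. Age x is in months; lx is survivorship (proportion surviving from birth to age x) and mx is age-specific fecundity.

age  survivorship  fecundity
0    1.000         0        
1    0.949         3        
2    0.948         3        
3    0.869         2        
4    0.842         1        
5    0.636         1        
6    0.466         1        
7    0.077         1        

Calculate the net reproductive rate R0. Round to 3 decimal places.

9.450

lx·mx by age: 0, 2.847, 2.844, 1.738, 0.842, 0.636, 0.466, 0.077
R0 = Σ lx·mx = 9.45 → 9.450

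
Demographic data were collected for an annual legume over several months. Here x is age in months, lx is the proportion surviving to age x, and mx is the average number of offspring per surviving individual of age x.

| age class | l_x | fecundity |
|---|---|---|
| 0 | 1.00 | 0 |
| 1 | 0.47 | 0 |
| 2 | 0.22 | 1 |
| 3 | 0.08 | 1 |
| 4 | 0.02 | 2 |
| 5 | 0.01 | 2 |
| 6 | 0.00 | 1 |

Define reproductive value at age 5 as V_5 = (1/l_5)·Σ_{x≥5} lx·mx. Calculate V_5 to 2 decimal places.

2.00

lx·mx for x ≥ 5: 0.02, 0 → sum = 0.02
V_5 = 0.02 / l_5 = 0.02 / 0.01 = 2 → 2.00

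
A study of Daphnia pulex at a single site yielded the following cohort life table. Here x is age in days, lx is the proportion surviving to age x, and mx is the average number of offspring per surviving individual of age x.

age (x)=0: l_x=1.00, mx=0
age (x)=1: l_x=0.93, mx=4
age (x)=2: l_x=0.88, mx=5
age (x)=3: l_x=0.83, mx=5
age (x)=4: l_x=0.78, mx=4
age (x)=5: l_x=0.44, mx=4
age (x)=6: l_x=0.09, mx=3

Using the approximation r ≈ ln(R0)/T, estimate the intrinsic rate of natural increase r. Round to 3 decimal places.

1.040

R0 = Σ lx·mx = 0 + 3.72 + 4.4 + 4.15 + 3.12 + 1.76 + 0.27 = 17.42
Σ x·lx·mx = 47.87; T = 47.87/17.42 = 2.74799…
r ≈ ln(R0)/T = ln(17.42)/2.74799… = 1.03989… → 1.040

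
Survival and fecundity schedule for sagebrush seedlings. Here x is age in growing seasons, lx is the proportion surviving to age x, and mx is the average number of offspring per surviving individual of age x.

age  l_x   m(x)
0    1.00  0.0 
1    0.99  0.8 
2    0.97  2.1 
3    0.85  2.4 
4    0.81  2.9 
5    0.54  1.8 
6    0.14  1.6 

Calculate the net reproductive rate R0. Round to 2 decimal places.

lx·mx by age: 0, 0.792, 2.037, 2.04, 2.349, 0.972, 0.224
R0 = Σ lx·mx = 8.414 → 8.41

8.41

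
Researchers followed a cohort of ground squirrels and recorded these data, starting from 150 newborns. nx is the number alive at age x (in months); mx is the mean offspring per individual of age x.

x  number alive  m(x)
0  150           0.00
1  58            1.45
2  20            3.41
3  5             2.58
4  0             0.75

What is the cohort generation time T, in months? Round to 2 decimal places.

1.57

lx = nx/n0 = nx/150: 1, 0.38667…, 0.13333…, 0.03333…, 0
lx·mx: 0, 0.560667…, 0.454667…, 0.086…, 0 → R0 = 1.101333…
x·lx·mx: 0, 0.560667…, 0.909333…, 0.258…, 0 → Σ = 1.728…
T = 1.728… / 1.101333… = 1.569007… → 1.57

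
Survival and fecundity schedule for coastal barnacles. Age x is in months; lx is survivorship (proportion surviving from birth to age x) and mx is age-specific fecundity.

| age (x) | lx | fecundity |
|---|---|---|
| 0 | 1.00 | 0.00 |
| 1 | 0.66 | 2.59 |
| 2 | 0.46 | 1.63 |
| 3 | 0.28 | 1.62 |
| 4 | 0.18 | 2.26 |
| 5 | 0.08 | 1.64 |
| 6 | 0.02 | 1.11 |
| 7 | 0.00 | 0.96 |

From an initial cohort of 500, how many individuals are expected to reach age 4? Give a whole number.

90

Expected survivors = N0 · l_4 = 500 × 0.18 = 90 → 90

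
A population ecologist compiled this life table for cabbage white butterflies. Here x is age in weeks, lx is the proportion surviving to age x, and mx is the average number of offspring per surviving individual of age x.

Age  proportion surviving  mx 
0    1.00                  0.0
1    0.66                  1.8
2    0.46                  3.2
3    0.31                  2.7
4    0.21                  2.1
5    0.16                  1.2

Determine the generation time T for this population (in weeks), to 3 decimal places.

2.268

lx·mx: 0, 1.188, 1.472, 0.837, 0.441, 0.192 → R0 = 4.13
x·lx·mx: 0, 1.188, 2.944, 2.511, 1.764, 0.96 → Σ = 9.367
T = 9.367 / 4.13 = 2.268039… → 2.268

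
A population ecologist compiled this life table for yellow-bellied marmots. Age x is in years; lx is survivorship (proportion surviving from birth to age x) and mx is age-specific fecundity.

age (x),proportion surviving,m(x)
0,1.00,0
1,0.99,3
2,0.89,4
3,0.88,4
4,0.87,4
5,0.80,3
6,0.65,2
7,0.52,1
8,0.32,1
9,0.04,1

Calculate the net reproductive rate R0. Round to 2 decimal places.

lx·mx by age: 0, 2.97, 3.56, 3.52, 3.48, 2.4, 1.3, 0.52, 0.32, 0.04
R0 = Σ lx·mx = 18.11 → 18.11

18.11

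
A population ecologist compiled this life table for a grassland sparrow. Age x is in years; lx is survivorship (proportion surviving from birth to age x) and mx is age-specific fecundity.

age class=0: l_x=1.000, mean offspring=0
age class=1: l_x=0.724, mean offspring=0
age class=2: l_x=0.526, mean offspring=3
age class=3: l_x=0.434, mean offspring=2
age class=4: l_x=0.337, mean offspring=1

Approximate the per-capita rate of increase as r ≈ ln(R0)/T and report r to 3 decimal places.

0.401

R0 = Σ lx·mx = 0 + 0 + 1.578 + 0.868 + 0.337 = 2.783
Σ x·lx·mx = 7.108; T = 7.108/2.783 = 2.55408…
r ≈ ln(R0)/T = ln(2.783)/2.55408… = 0.40074… → 0.401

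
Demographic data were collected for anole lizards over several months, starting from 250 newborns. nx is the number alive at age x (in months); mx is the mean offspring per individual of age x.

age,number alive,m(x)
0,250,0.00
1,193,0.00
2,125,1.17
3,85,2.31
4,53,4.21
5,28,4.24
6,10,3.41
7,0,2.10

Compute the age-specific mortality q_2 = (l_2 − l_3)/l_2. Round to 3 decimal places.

lx = nx/n0 = nx/250: 1, 0.772, 0.5, 0.34, 0.212, 0.112, 0.04, 0
q_2 = (l_2 − l_3) / l_2 = (0.5 − 0.34) / 0.5
     = 0.16 / 0.5 = 0.32 → 0.320

0.320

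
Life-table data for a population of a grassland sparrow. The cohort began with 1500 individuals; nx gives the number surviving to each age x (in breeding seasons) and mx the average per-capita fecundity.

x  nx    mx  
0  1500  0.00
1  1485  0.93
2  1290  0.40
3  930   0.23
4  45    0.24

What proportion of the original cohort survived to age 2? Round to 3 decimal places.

l_2 = n_2/n_0 = 1290/1500 = 0.86 → 0.860

0.860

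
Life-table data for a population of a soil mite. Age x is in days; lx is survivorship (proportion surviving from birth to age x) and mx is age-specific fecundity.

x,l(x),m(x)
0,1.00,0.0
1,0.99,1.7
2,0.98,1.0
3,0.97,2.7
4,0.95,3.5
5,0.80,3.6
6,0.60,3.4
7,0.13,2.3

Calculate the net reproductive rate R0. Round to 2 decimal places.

13.83

lx·mx by age: 0, 1.683, 0.98, 2.619, 3.325, 2.88, 2.04, 0.299
R0 = Σ lx·mx = 13.826 → 13.83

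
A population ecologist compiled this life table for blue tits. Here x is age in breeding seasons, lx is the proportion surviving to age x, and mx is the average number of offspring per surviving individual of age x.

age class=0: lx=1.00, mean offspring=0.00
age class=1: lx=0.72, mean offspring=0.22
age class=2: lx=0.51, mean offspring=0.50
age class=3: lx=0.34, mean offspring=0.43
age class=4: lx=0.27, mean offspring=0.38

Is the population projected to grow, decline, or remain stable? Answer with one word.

R0 = Σ lx·mx = 0 + 0.1584 + 0.255 + 0.1462 + 0.1026 = 0.6622
R0 < 1, so the population is declining.

declining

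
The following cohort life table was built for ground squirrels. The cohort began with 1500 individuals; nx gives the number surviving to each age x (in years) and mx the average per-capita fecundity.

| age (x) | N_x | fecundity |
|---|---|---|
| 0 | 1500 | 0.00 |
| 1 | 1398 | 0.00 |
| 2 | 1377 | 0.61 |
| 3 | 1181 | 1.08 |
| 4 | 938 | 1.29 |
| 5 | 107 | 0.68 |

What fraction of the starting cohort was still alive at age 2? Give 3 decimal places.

0.918

l_2 = n_2/n_0 = 1377/1500 = 0.918 → 0.918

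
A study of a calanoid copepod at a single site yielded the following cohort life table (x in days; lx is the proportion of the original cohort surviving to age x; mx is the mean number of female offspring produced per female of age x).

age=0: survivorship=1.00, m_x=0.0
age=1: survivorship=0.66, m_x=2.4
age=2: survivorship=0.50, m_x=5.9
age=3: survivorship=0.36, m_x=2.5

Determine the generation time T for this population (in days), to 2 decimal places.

lx·mx: 0, 1.584, 2.95, 0.9 → R0 = 5.434
x·lx·mx: 0, 1.584, 5.9, 2.7 → Σ = 10.184
T = 10.184 / 5.434 = 1.874126… → 1.87

1.87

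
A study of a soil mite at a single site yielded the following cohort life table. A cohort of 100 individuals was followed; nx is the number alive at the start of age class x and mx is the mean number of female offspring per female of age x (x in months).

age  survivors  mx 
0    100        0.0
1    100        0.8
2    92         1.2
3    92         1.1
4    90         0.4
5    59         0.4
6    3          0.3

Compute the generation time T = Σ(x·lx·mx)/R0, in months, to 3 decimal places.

lx = nx/n0 = nx/100: 1, 1, 0.92, 0.92, 0.9, 0.59, 0.03
lx·mx: 0, 0.8, 1.104, 1.012, 0.36, 0.236, 0.009 → R0 = 3.521
x·lx·mx: 0, 0.8, 2.208, 3.036, 1.44, 1.18, 0.054 → Σ = 8.718
T = 8.718 / 3.521 = 2.476001… → 2.476

2.476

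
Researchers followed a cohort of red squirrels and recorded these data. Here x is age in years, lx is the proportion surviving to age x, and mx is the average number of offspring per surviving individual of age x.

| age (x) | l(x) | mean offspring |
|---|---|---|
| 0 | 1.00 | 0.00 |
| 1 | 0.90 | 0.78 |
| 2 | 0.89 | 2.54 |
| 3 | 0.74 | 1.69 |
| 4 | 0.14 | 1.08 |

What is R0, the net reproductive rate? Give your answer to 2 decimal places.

lx·mx by age: 0, 0.702, 2.2606, 1.2506, 0.1512
R0 = Σ lx·mx = 4.3644 → 4.36

4.36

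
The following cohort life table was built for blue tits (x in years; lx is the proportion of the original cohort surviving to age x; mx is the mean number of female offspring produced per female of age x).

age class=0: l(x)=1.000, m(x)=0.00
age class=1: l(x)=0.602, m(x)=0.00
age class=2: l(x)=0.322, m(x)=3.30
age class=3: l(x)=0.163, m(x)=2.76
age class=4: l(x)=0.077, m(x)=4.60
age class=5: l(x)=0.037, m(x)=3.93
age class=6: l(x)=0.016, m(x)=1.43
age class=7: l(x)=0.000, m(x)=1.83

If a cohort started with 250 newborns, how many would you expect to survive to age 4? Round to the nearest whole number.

19

Expected survivors = N0 · l_4 = 250 × 0.077 = 19.25 → 19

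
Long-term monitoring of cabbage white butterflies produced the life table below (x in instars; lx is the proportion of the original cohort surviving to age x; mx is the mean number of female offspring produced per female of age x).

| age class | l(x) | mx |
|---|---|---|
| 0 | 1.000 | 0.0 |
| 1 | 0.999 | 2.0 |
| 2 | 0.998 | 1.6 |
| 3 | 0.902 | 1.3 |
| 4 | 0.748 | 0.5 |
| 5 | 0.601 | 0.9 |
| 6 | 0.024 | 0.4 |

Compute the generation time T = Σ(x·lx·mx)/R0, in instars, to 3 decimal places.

2.278

lx·mx: 0, 1.998, 1.5968, 1.1726, 0.374, 0.5409, 0.0096 → R0 = 5.6919
x·lx·mx: 0, 1.998, 3.1936, 3.5178, 1.496, 2.7045, 0.0576 → Σ = 12.9675
T = 12.9675 / 5.6919 = 2.278237… → 2.278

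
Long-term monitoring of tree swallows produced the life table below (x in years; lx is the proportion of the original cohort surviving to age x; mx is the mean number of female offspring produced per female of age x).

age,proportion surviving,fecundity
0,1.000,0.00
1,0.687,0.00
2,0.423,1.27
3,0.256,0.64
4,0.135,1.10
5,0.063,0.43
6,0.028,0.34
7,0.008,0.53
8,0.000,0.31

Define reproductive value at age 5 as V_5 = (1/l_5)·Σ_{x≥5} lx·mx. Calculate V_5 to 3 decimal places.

0.648

lx·mx for x ≥ 5: 0.02709, 0.00952, 0.00424, 0 → sum = 0.04085
V_5 = 0.04085 / l_5 = 0.04085 / 0.063 = 0.648413… → 0.648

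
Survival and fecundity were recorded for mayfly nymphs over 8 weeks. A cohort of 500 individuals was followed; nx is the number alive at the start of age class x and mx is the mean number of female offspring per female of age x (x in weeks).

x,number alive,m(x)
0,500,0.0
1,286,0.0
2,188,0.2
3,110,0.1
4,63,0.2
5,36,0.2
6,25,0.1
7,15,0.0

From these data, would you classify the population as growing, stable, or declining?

declining

lx = nx/n0 = nx/500: 1, 0.572, 0.376, 0.22, 0.126, 0.072, 0.05, 0.03
R0 = Σ lx·mx = 0 + 0 + 0.0752 + 0.022 + 0.0252 + 0.0144 + 0.005 + 0 = 0.1418
R0 < 1, so the population is declining.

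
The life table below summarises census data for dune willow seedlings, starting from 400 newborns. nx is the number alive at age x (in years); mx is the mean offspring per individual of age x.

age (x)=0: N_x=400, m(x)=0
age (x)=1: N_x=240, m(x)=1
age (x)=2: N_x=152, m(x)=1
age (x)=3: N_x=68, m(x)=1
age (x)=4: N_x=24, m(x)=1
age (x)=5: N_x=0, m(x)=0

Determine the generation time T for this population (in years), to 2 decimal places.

lx = nx/n0 = nx/400: 1, 0.6, 0.38, 0.17, 0.06, 0
lx·mx: 0, 0.6, 0.38, 0.17, 0.06, 0 → R0 = 1.21
x·lx·mx: 0, 0.6, 0.76, 0.51, 0.24, 0 → Σ = 2.11
T = 2.11 / 1.21 = 1.743802… → 1.74

1.74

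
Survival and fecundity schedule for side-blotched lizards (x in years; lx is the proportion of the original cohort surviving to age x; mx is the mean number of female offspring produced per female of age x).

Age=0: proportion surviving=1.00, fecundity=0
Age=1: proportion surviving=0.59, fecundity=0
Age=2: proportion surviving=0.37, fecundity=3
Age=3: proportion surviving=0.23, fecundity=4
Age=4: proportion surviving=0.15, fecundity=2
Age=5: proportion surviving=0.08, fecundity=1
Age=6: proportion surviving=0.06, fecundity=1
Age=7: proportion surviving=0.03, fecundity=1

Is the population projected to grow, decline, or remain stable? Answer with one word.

growing

R0 = Σ lx·mx = 0 + 0 + 1.11 + 0.92 + 0.3 + 0.08 + 0.06 + 0.03 = 2.5
R0 > 1, so the population is growing.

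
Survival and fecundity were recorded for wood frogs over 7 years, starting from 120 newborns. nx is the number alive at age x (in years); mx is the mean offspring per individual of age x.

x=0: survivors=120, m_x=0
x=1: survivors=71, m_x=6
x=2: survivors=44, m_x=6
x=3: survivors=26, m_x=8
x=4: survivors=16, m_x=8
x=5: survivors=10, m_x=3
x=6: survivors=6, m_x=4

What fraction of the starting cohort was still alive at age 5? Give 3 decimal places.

0.083

l_5 = n_5/n_0 = 10/120 = 0.083333… → 0.083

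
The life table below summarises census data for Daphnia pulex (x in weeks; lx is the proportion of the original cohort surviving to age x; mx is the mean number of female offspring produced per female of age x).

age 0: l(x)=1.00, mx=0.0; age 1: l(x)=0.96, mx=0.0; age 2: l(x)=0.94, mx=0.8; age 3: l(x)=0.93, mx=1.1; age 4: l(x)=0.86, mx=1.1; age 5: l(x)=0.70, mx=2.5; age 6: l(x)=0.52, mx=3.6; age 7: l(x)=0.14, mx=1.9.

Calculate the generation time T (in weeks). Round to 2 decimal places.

4.57

lx·mx: 0, 0, 0.752, 1.023, 0.946, 1.75, 1.872, 0.266 → R0 = 6.609
x·lx·mx: 0, 0, 1.504, 3.069, 3.784, 8.75, 11.232, 1.862 → Σ = 30.201
T = 30.201 / 6.609 = 4.569678… → 4.57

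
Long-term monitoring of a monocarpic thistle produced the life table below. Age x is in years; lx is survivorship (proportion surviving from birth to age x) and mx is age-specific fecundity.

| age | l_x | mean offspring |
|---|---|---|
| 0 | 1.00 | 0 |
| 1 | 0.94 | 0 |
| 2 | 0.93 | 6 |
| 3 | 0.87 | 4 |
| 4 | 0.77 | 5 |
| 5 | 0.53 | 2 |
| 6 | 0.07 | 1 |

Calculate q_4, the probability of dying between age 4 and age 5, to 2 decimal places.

q_4 = (l_4 − l_5) / l_4 = (0.77 − 0.53) / 0.77
     = 0.24 / 0.77 = 0.311688… → 0.31

0.31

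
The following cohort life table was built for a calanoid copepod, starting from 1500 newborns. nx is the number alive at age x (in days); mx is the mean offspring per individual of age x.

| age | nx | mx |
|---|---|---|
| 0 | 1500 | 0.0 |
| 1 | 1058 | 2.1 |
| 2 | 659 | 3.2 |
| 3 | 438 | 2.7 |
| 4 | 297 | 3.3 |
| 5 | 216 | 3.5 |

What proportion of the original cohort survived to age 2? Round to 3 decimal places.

0.439

l_2 = n_2/n_0 = 659/1500 = 0.439333… → 0.439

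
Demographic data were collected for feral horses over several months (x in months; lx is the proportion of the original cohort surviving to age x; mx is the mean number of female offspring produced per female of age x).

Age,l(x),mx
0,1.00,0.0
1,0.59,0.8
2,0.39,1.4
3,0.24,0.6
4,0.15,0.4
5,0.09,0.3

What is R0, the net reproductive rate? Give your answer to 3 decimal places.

1.249

lx·mx by age: 0, 0.472, 0.546, 0.144, 0.06, 0.027
R0 = Σ lx·mx = 1.249 → 1.249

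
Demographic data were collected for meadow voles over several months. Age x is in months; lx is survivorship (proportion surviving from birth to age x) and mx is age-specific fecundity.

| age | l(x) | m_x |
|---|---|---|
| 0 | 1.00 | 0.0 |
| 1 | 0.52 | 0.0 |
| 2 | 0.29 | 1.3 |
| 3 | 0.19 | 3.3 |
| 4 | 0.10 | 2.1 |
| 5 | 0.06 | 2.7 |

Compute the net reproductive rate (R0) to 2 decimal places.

lx·mx by age: 0, 0, 0.377, 0.627, 0.21, 0.162
R0 = Σ lx·mx = 1.376 → 1.38

1.38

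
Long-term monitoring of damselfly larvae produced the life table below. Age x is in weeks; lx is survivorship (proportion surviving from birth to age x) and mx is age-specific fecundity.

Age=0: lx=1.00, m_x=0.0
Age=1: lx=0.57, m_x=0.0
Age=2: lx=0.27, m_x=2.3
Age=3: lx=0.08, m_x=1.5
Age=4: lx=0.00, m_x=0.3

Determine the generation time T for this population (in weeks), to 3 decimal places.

lx·mx: 0, 0, 0.621, 0.12, 0 → R0 = 0.741
x·lx·mx: 0, 0, 1.242, 0.36, 0 → Σ = 1.602
T = 1.602 / 0.741 = 2.161943… → 2.162

2.162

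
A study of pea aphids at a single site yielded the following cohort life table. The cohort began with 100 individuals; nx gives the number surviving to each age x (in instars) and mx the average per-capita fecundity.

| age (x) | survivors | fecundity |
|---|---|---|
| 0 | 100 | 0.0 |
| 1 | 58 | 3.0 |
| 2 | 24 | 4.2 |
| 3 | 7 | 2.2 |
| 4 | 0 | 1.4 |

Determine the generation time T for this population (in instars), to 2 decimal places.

lx = nx/n0 = nx/100: 1, 0.58, 0.24, 0.07, 0
lx·mx: 0, 1.74, 1.008, 0.154, 0 → R0 = 2.902
x·lx·mx: 0, 1.74, 2.016, 0.462, 0 → Σ = 4.218
T = 4.218 / 2.902 = 1.45348… → 1.45

1.45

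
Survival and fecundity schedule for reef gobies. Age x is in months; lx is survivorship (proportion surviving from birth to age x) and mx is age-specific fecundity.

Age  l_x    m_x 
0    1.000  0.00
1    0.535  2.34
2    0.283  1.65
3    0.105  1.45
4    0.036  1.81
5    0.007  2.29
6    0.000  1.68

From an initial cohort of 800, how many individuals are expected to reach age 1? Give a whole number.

Expected survivors = N0 · l_1 = 800 × 0.535 = 428 → 428

428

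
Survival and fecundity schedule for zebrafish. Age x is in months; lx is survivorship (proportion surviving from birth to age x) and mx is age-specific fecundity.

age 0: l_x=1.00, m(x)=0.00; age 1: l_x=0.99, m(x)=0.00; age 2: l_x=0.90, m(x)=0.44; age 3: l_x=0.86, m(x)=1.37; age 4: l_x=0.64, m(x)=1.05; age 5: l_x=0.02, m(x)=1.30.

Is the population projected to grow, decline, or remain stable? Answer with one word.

R0 = Σ lx·mx = 0 + 0 + 0.396 + 1.1782 + 0.672 + 0.026 = 2.2722
R0 > 1, so the population is growing.

growing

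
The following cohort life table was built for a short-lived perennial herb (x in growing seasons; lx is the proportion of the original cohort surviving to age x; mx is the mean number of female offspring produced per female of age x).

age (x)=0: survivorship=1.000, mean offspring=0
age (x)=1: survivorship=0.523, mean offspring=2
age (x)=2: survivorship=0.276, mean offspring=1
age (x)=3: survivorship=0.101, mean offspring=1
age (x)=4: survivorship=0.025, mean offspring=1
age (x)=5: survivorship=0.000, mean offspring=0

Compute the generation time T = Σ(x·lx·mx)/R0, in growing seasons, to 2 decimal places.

1.38

lx·mx: 0, 1.046, 0.276, 0.101, 0.025, 0 → R0 = 1.448
x·lx·mx: 0, 1.046, 0.552, 0.303, 0.1, 0 → Σ = 2.001
T = 2.001 / 1.448 = 1.381906… → 1.38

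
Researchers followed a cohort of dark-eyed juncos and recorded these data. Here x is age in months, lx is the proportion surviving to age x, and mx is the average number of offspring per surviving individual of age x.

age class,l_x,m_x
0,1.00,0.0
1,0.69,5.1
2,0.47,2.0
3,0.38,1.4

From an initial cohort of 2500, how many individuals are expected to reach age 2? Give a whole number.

Expected survivors = N0 · l_2 = 2500 × 0.47 = 1175 → 1175

1175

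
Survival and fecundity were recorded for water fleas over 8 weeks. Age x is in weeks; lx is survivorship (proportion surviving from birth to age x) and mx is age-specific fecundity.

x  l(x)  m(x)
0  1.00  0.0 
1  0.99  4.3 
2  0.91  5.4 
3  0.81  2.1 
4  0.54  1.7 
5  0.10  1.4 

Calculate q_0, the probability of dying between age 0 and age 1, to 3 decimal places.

0.010

q_0 = (l_0 − l_1) / l_0 = (1 − 0.99) / 1
     = 0.01 / 1 = 0.01 → 0.010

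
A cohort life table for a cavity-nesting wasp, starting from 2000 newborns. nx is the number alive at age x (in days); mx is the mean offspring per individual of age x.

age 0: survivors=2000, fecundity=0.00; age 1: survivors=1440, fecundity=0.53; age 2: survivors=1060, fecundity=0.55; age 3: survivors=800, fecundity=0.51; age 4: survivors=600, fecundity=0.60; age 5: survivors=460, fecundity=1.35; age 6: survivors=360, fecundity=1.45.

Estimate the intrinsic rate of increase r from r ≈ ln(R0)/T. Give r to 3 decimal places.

0.147

lx = nx/n0 = nx/2000: 1, 0.72, 0.53, 0.4, 0.3, 0.23, 0.18
R0 = Σ lx·mx = 0 + 0.3816 + 0.2915 + 0.204 + 0.18 + 0.3105 + 0.261 = 1.6286
Σ x·lx·mx = 5.4151; T = 5.4151/1.6286 = 3.325…
r ≈ ln(R0)/T = ln(1.6286)/3.325… = 0.14668… → 0.147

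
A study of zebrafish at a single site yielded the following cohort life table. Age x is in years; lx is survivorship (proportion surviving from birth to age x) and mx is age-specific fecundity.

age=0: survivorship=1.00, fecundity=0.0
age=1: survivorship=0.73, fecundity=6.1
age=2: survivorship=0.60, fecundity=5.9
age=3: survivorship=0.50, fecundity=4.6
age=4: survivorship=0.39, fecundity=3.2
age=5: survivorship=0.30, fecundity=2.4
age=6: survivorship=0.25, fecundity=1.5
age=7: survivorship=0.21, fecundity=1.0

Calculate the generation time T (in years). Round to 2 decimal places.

lx·mx: 0, 4.453, 3.54, 2.3, 1.248, 0.72, 0.375, 0.21 → R0 = 12.846
x·lx·mx: 0, 4.453, 7.08, 6.9, 4.992, 3.6, 2.25, 1.47 → Σ = 30.745
T = 30.745 / 12.846 = 2.393352… → 2.39

2.39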